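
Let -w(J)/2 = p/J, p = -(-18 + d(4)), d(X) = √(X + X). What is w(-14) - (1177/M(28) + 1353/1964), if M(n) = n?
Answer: -276013/6874 - 2*√2/7 ≈ -40.557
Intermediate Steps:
d(X) = √2*√X (d(X) = √(2*X) = √2*√X)
p = 18 - 2*√2 (p = -(-18 + √2*√4) = -(-18 + √2*2) = -(-18 + 2*√2) = 18 - 2*√2 ≈ 15.172)
w(J) = -2*(18 - 2*√2)/J
w(-14) - (1177/M(28) + 1353/1964) = 4*(-9 + √2)/(-14) - (1177/28 + 1353/1964) = 4*(-1/14)*(-9 + √2) - (1177*(1/28) + 1353*(1/1964)) = (18/7 - 2*√2/7) - (1177/28 + 1353/1964) = (18/7 - 2*√2/7) - 1*293689/6874 = (18/7 - 2*√2/7) - 293689/6874 = -276013/6874 - 2*√2/7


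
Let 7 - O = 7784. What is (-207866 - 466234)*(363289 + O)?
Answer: -239650639200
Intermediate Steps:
O = -7777 (O = 7 - 1*7784 = 7 - 7784 = -7777)
(-207866 - 466234)*(363289 + O) = (-207866 - 466234)*(363289 - 7777) = -674100*355512 = -239650639200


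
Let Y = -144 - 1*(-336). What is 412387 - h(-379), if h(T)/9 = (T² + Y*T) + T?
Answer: -222059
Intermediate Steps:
Y = 192 (Y = -144 + 336 = 192)
h(T) = 9*T² + 1737*T (h(T) = 9*((T² + 192*T) + T) = 9*(T² + 193*T) = 9*T² + 1737*T)
412387 - h(-379) = 412387 - 9*(-379)*(193 - 379) = 412387 - 9*(-379)*(-186) = 412387 - 1*634446 = 412387 - 634446 = -222059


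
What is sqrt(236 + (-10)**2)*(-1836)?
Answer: -7344*sqrt(21) ≈ -33654.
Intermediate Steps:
sqrt(236 + (-10)**2)*(-1836) = sqrt(236 + 100)*(-1836) = sqrt(336)*(-1836) = (4*sqrt(21))*(-1836) = -7344*sqrt(21)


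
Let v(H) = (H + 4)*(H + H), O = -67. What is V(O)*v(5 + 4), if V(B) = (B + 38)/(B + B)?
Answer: 3393/67 ≈ 50.642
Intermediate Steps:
V(B) = (38 + B)/(2*B) (V(B) = (38 + B)/((2*B)) = (38 + B)*(1/(2*B)) = (38 + B)/(2*B))
v(H) = 2*H*(4 + H) (v(H) = (4 + H)*(2*H) = 2*H*(4 + H))
V(O)*v(5 + 4) = ((½)*(38 - 67)/(-67))*(2*(5 + 4)*(4 + (5 + 4))) = ((½)*(-1/67)*(-29))*(2*9*(4 + 9)) = 29*(2*9*13)/134 = (29/134)*234 = 3393/67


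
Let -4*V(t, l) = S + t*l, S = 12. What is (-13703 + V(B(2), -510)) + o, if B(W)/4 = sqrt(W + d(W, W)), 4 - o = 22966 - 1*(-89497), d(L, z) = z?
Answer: -125145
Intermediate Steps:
o = -112459 (o = 4 - (22966 - 1*(-89497)) = 4 - (22966 + 89497) = 4 - 1*112463 = 4 - 112463 = -112459)
B(W) = 4*sqrt(2)*sqrt(W) (B(W) = 4*sqrt(W + W) = 4*sqrt(2*W) = 4*(sqrt(2)*sqrt(W)) = 4*sqrt(2)*sqrt(W))
V(t, l) = -3 - l*t/4 (V(t, l) = -(12 + t*l)/4 = -(12 + l*t)/4 = -3 - l*t/4)
(-13703 + V(B(2), -510)) + o = (-13703 + (-3 - 1/4*(-510)*4*sqrt(2)*sqrt(2))) - 112459 = (-13703 + (-3 - 1/4*(-510)*8)) - 112459 = (-13703 + (-3 + 1020)) - 112459 = (-13703 + 1017) - 112459 = -12686 - 112459 = -125145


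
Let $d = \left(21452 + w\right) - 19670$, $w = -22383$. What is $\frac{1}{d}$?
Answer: $- \frac{1}{20601} \approx -4.8541 \cdot 10^{-5}$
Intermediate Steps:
$d = -20601$ ($d = \left(21452 - 22383\right) - 19670 = -931 - 19670 = -20601$)
$\frac{1}{d} = \frac{1}{-20601} = - \frac{1}{20601}$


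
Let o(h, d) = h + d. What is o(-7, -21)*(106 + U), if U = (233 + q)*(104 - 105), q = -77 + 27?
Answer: 2156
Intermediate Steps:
q = -50
o(h, d) = d + h
U = -183 (U = (233 - 50)*(104 - 105) = 183*(-1) = -183)
o(-7, -21)*(106 + U) = (-21 - 7)*(106 - 183) = -28*(-77) = 2156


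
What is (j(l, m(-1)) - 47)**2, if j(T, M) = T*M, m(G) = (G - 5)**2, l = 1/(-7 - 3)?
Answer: 64009/25 ≈ 2560.4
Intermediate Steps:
l = -1/10 (l = 1/(-10) = -1/10 ≈ -0.10000)
m(G) = (-5 + G)**2
j(T, M) = M*T
(j(l, m(-1)) - 47)**2 = ((-5 - 1)**2*(-1/10) - 47)**2 = ((-6)**2*(-1/10) - 47)**2 = (36*(-1/10) - 47)**2 = (-18/5 - 47)**2 = (-253/5)**2 = 64009/25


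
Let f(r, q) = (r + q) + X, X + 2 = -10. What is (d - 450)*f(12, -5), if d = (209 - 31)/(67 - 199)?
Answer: 148945/66 ≈ 2256.7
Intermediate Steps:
X = -12 (X = -2 - 10 = -12)
f(r, q) = -12 + q + r (f(r, q) = (r + q) - 12 = (q + r) - 12 = -12 + q + r)
d = -89/66 (d = 178/(-132) = 178*(-1/132) = -89/66 ≈ -1.3485)
(d - 450)*f(12, -5) = (-89/66 - 450)*(-12 - 5 + 12) = -29789/66*(-5) = 148945/66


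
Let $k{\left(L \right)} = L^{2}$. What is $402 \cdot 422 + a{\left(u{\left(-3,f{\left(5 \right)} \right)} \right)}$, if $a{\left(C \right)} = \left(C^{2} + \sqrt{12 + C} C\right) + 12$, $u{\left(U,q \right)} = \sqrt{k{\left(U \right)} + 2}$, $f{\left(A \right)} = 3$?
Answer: $169667 + \sqrt{132 + 11 \sqrt{11}} \approx 1.6968 \cdot 10^{5}$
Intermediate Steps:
$u{\left(U,q \right)} = \sqrt{2 + U^{2}}$ ($u{\left(U,q \right)} = \sqrt{U^{2} + 2} = \sqrt{2 + U^{2}}$)
$a{\left(C \right)} = 12 + C^{2} + C \sqrt{12 + C}$ ($a{\left(C \right)} = \left(C^{2} + C \sqrt{12 + C}\right) + 12 = 12 + C^{2} + C \sqrt{12 + C}$)
$402 \cdot 422 + a{\left(u{\left(-3,f{\left(5 \right)} \right)} \right)} = 402 \cdot 422 + \left(12 + \left(\sqrt{2 + \left(-3\right)^{2}}\right)^{2} + \sqrt{2 + \left(-3\right)^{2}} \sqrt{12 + \sqrt{2 + \left(-3\right)^{2}}}\right) = 169644 + \left(12 + \left(\sqrt{2 + 9}\right)^{2} + \sqrt{2 + 9} \sqrt{12 + \sqrt{2 + 9}}\right) = 169644 + \left(12 + \left(\sqrt{11}\right)^{2} + \sqrt{11} \sqrt{12 + \sqrt{11}}\right) = 169644 + \left(12 + 11 + \sqrt{11} \sqrt{12 + \sqrt{11}}\right) = 169644 + \left(23 + \sqrt{11} \sqrt{12 + \sqrt{11}}\right) = 169667 + \sqrt{11} \sqrt{12 + \sqrt{11}}$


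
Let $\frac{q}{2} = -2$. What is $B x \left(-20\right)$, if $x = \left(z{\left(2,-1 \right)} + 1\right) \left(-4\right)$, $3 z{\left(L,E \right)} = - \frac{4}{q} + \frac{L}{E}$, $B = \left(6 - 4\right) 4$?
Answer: $\frac{1280}{3} \approx 426.67$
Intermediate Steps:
$q = -4$ ($q = 2 \left(-2\right) = -4$)
$B = 8$ ($B = 2 \cdot 4 = 8$)
$z{\left(L,E \right)} = \frac{1}{3} + \frac{L}{3 E}$ ($z{\left(L,E \right)} = \frac{- \frac{4}{-4} + \frac{L}{E}}{3} = \frac{\left(-4\right) \left(- \frac{1}{4}\right) + \frac{L}{E}}{3} = \frac{1 + \frac{L}{E}}{3} = \frac{1}{3} + \frac{L}{3 E}$)
$x = - \frac{8}{3}$ ($x = \left(\frac{-1 + 2}{3 \left(-1\right)} + 1\right) \left(-4\right) = \left(\frac{1}{3} \left(-1\right) 1 + 1\right) \left(-4\right) = \left(- \frac{1}{3} + 1\right) \left(-4\right) = \frac{2}{3} \left(-4\right) = - \frac{8}{3} \approx -2.6667$)
$B x \left(-20\right) = 8 \left(- \frac{8}{3}\right) \left(-20\right) = \left(- \frac{64}{3}\right) \left(-20\right) = \frac{1280}{3}$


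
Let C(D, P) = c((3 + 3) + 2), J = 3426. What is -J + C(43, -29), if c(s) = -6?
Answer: -3432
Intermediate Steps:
C(D, P) = -6
-J + C(43, -29) = -1*3426 - 6 = -3426 - 6 = -3432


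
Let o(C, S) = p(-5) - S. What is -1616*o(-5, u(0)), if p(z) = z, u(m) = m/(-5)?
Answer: 8080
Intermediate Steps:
u(m) = -m/5 (u(m) = m*(-⅕) = -m/5)
o(C, S) = -5 - S
-1616*o(-5, u(0)) = -1616*(-5 - (-1)*0/5) = -1616*(-5 - 1*0) = -1616*(-5 + 0) = -1616*(-5) = 8080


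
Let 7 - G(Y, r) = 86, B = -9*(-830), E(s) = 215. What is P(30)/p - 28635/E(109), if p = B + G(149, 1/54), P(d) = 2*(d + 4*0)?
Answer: -42325677/317813 ≈ -133.18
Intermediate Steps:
B = 7470
G(Y, r) = -79 (G(Y, r) = 7 - 1*86 = 7 - 86 = -79)
P(d) = 2*d (P(d) = 2*(d + 0) = 2*d)
p = 7391 (p = 7470 - 79 = 7391)
P(30)/p - 28635/E(109) = (2*30)/7391 - 28635/215 = 60*(1/7391) - 28635*1/215 = 60/7391 - 5727/43 = -42325677/317813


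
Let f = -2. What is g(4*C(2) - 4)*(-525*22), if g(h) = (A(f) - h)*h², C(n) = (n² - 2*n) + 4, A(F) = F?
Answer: 23284800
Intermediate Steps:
C(n) = 4 + n² - 2*n
g(h) = h²*(-2 - h) (g(h) = (-2 - h)*h² = h²*(-2 - h))
g(4*C(2) - 4)*(-525*22) = ((4*(4 + 2² - 2*2) - 4)²*(-2 - (4*(4 + 2² - 2*2) - 4)))*(-525*22) = ((4*(4 + 4 - 4) - 4)²*(-2 - (4*(4 + 4 - 4) - 4)))*(-11550) = ((4*4 - 4)²*(-2 - (4*4 - 4)))*(-11550) = ((16 - 4)²*(-2 - (16 - 4)))*(-11550) = (12²*(-2 - 1*12))*(-11550) = (144*(-2 - 12))*(-11550) = (144*(-14))*(-11550) = -2016*(-11550) = 23284800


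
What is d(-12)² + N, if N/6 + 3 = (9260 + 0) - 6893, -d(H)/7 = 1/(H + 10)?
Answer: 56785/4 ≈ 14196.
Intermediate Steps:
d(H) = -7/(10 + H) (d(H) = -7/(H + 10) = -7/(10 + H))
N = 14184 (N = -18 + 6*((9260 + 0) - 6893) = -18 + 6*(9260 - 6893) = -18 + 6*2367 = -18 + 14202 = 14184)
d(-12)² + N = (-7/(10 - 12))² + 14184 = (-7/(-2))² + 14184 = (-7*(-½))² + 14184 = (7/2)² + 14184 = 49/4 + 14184 = 56785/4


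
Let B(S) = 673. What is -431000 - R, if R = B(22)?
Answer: -431673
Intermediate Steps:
R = 673
-431000 - R = -431000 - 1*673 = -431000 - 673 = -431673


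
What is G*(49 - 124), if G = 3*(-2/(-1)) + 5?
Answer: -825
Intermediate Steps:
G = 11 (G = 3*(-2*(-1)) + 5 = 3*2 + 5 = 6 + 5 = 11)
G*(49 - 124) = 11*(49 - 124) = 11*(-75) = -825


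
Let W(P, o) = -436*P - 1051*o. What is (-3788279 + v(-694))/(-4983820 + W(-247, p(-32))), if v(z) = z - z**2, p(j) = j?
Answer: 4270609/4842496 ≈ 0.88190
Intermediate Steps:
W(P, o) = -1051*o - 436*P
(-3788279 + v(-694))/(-4983820 + W(-247, p(-32))) = (-3788279 - 694*(1 - 1*(-694)))/(-4983820 + (-1051*(-32) - 436*(-247))) = (-3788279 - 694*(1 + 694))/(-4983820 + (33632 + 107692)) = (-3788279 - 694*695)/(-4983820 + 141324) = (-3788279 - 482330)/(-4842496) = -4270609*(-1/4842496) = 4270609/4842496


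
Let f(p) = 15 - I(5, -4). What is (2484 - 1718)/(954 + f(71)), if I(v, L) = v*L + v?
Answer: 383/492 ≈ 0.77846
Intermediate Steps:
I(v, L) = v + L*v (I(v, L) = L*v + v = v + L*v)
f(p) = 30 (f(p) = 15 - 5*(1 - 4) = 15 - 5*(-3) = 15 - 1*(-15) = 15 + 15 = 30)
(2484 - 1718)/(954 + f(71)) = (2484 - 1718)/(954 + 30) = 766/984 = 766*(1/984) = 383/492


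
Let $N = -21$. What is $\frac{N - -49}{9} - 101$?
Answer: $- \frac{881}{9} \approx -97.889$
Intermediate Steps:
$\frac{N - -49}{9} - 101 = \frac{-21 - -49}{9} - 101 = \frac{-21 + 49}{9} - 101 = \frac{1}{9} \cdot 28 - 101 = \frac{28}{9} - 101 = - \frac{881}{9}$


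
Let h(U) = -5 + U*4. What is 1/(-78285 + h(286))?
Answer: -1/77146 ≈ -1.2962e-5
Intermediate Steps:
h(U) = -5 + 4*U
1/(-78285 + h(286)) = 1/(-78285 + (-5 + 4*286)) = 1/(-78285 + (-5 + 1144)) = 1/(-78285 + 1139) = 1/(-77146) = -1/77146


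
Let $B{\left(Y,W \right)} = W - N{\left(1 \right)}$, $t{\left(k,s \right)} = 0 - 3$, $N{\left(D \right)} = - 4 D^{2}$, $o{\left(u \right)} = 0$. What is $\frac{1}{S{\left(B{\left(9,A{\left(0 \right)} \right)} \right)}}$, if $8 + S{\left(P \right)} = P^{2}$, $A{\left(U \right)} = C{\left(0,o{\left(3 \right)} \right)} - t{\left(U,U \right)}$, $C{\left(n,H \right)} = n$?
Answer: $\frac{1}{41} \approx 0.02439$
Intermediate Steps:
$t{\left(k,s \right)} = -3$ ($t{\left(k,s \right)} = 0 - 3 = -3$)
$A{\left(U \right)} = 3$ ($A{\left(U \right)} = 0 - -3 = 0 + 3 = 3$)
$B{\left(Y,W \right)} = 4 + W$ ($B{\left(Y,W \right)} = W - - 4 \cdot 1^{2} = W - \left(-4\right) 1 = W - -4 = W + 4 = 4 + W$)
$S{\left(P \right)} = -8 + P^{2}$
$\frac{1}{S{\left(B{\left(9,A{\left(0 \right)} \right)} \right)}} = \frac{1}{-8 + \left(4 + 3\right)^{2}} = \frac{1}{-8 + 7^{2}} = \frac{1}{-8 + 49} = \frac{1}{41}$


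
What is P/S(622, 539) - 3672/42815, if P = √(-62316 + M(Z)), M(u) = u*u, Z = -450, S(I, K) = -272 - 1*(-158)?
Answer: -3672/42815 - √3894/19 ≈ -3.3701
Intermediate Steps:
S(I, K) = -114 (S(I, K) = -272 + 158 = -114)
M(u) = u²
P = 6*√3894 (P = √(-62316 + (-450)²) = √(-62316 + 202500) = √140184 = 6*√3894 ≈ 374.41)
P/S(622, 539) - 3672/42815 = (6*√3894)/(-114) - 3672/42815 = (6*√3894)*(-1/114) - 3672*1/42815 = -√3894/19 - 3672/42815 = -3672/42815 - √3894/19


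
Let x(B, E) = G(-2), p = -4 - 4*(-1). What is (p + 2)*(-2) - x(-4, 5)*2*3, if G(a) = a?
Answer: 8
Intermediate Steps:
p = 0 (p = -4 + 4 = 0)
x(B, E) = -2
(p + 2)*(-2) - x(-4, 5)*2*3 = (0 + 2)*(-2) - (-2*2)*3 = 2*(-2) - (-4)*3 = -4 - 1*(-12) = -4 + 12 = 8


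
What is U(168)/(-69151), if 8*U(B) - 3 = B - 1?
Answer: -85/276604 ≈ -0.00030730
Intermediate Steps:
U(B) = ¼ + B/8 (U(B) = 3/8 + (B - 1)/8 = 3/8 + (-1 + B)/8 = 3/8 + (-⅛ + B/8) = ¼ + B/8)
U(168)/(-69151) = (¼ + (⅛)*168)/(-69151) = (¼ + 21)*(-1/69151) = (85/4)*(-1/69151) = -85/276604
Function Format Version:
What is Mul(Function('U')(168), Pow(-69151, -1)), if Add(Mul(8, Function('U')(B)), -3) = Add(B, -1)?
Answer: Rational(-85, 276604) ≈ -0.00030730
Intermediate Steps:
Function('U')(B) = Add(Rational(1, 4), Mul(Rational(1, 8), B)) (Function('U')(B) = Add(Rational(3, 8), Mul(Rational(1, 8), Add(B, -1))) = Add(Rational(3, 8), Mul(Rational(1, 8), Add(-1, B))) = Add(Rational(3, 8), Add(Rational(-1, 8), Mul(Rational(1, 8), B))) = Add(Rational(1, 4), Mul(Rational(1, 8), B)))
Mul(Function('U')(168), Pow(-69151, -1)) = Mul(Add(Rational(1, 4), Mul(Rational(1, 8), 168)), Pow(-69151, -1)) = Mul(Add(Rational(1, 4), 21), Rational(-1, 69151)) = Mul(Rational(85, 4), Rational(-1, 69151)) = Rational(-85, 276604)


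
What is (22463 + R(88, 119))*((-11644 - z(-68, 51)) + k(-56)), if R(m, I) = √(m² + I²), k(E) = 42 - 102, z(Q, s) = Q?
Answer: -261379468 - 11636*√21905 ≈ -2.6310e+8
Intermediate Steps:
k(E) = -60
R(m, I) = √(I² + m²)
(22463 + R(88, 119))*((-11644 - z(-68, 51)) + k(-56)) = (22463 + √(119² + 88²))*((-11644 - 1*(-68)) - 60) = (22463 + √(14161 + 7744))*((-11644 + 68) - 60) = (22463 + √21905)*(-11576 - 60) = (22463 + √21905)*(-11636) = -261379468 - 11636*√21905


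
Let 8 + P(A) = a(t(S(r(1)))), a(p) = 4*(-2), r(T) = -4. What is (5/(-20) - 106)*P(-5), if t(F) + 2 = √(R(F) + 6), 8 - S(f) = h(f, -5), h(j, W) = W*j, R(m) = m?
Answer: 1700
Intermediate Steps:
S(f) = 8 + 5*f (S(f) = 8 - (-5)*f = 8 + 5*f)
t(F) = -2 + √(6 + F) (t(F) = -2 + √(F + 6) = -2 + √(6 + F))
a(p) = -8
P(A) = -16 (P(A) = -8 - 8 = -16)
(5/(-20) - 106)*P(-5) = (5/(-20) - 106)*(-16) = (5*(-1/20) - 106)*(-16) = (-¼ - 106)*(-16) = -425/4*(-16) = 1700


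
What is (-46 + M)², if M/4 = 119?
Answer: 184900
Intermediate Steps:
M = 476 (M = 4*119 = 476)
(-46 + M)² = (-46 + 476)² = 430² = 184900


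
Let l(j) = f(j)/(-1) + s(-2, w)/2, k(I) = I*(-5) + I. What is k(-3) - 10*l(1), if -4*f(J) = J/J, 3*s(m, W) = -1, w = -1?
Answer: 67/6 ≈ 11.167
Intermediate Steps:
s(m, W) = -⅓ (s(m, W) = (⅓)*(-1) = -⅓)
f(J) = -¼ (f(J) = -J/(4*J) = -¼*1 = -¼)
k(I) = -4*I (k(I) = -5*I + I = -4*I)
l(j) = 1/12 (l(j) = -¼/(-1) - ⅓/2 = -¼*(-1) - ⅓*½ = ¼ - ⅙ = 1/12)
k(-3) - 10*l(1) = -4*(-3) - 10*1/12 = 12 - ⅚ = 67/6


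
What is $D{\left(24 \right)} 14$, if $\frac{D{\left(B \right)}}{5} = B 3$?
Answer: $5040$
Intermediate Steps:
$D{\left(B \right)} = 15 B$ ($D{\left(B \right)} = 5 B 3 = 5 \cdot 3 B = 15 B$)
$D{\left(24 \right)} 14 = 15 \cdot 24 \cdot 14 = 360 \cdot 14 = 5040$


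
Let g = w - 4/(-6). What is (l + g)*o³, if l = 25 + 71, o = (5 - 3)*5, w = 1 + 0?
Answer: 293000/3 ≈ 97667.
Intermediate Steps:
w = 1
o = 10 (o = 2*5 = 10)
l = 96
g = 5/3 (g = 1 - 4/(-6) = 1 - 4*(-⅙) = 1 + ⅔ = 5/3 ≈ 1.6667)
(l + g)*o³ = (96 + 5/3)*10³ = (293/3)*1000 = 293000/3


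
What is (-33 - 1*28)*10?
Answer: -610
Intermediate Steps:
(-33 - 1*28)*10 = (-33 - 28)*10 = -61*10 = -610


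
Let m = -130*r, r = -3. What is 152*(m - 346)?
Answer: 6688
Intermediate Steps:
m = 390 (m = -130*(-3) = 390)
152*(m - 346) = 152*(390 - 346) = 152*44 = 6688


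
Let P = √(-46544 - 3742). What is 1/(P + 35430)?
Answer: 5905/209222531 - 17*I*√174/1255335186 ≈ 2.8224e-5 - 1.7863e-7*I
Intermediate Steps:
P = 17*I*√174 (P = √(-50286) = 17*I*√174 ≈ 224.25*I)
1/(P + 35430) = 1/(17*I*√174 + 35430) = 1/(35430 + 17*I*√174)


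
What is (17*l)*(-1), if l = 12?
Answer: -204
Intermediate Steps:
(17*l)*(-1) = (17*12)*(-1) = 204*(-1) = -204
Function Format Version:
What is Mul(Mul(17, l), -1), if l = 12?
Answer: -204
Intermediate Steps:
Mul(Mul(17, l), -1) = Mul(Mul(17, 12), -1) = Mul(204, -1) = -204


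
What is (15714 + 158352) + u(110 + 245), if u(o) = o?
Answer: 174421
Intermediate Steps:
(15714 + 158352) + u(110 + 245) = (15714 + 158352) + (110 + 245) = 174066 + 355 = 174421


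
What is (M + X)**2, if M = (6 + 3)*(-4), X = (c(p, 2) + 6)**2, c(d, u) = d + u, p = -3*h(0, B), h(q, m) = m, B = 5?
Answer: 169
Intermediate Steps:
p = -15 (p = -3*5 = -15)
X = 49 (X = ((-15 + 2) + 6)**2 = (-13 + 6)**2 = (-7)**2 = 49)
M = -36 (M = 9*(-4) = -36)
(M + X)**2 = (-36 + 49)**2 = 13**2 = 169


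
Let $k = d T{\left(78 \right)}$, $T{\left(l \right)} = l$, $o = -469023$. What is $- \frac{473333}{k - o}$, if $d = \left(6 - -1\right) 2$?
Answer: $- \frac{473333}{470115} \approx -1.0068$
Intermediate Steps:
$d = 14$ ($d = \left(6 + 1\right) 2 = 7 \cdot 2 = 14$)
$k = 1092$ ($k = 14 \cdot 78 = 1092$)
$- \frac{473333}{k - o} = - \frac{473333}{1092 - -469023} = - \frac{473333}{1092 + 469023} = - \frac{473333}{470115}$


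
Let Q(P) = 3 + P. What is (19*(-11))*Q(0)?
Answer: -627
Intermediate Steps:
(19*(-11))*Q(0) = (19*(-11))*(3 + 0) = -209*3 = -627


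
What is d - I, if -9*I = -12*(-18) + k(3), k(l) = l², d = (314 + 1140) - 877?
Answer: 602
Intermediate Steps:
d = 577 (d = 1454 - 877 = 577)
I = -25 (I = -(-12*(-18) + 3²)/9 = -(216 + 9)/9 = -⅑*225 = -25)
d - I = 577 - 1*(-25) = 577 + 25 = 602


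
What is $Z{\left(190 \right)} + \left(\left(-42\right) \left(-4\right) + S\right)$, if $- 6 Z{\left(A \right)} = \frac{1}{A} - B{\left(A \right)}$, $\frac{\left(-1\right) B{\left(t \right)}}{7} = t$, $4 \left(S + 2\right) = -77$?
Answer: $- \frac{42703}{570} \approx -74.917$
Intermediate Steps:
$S = - \frac{85}{4}$ ($S = -2 + \frac{1}{4} \left(-77\right) = -2 - \frac{77}{4} = - \frac{85}{4} \approx -21.25$)
$B{\left(t \right)} = - 7 t$
$Z{\left(A \right)} = - \frac{7 A}{6} - \frac{1}{6 A}$ ($Z{\left(A \right)} = - \frac{\frac{1}{A} - - 7 A}{6} = - \frac{\frac{1}{A} + 7 A}{6} = - \frac{7 A}{6} - \frac{1}{6 A}$)
$Z{\left(190 \right)} + \left(\left(-42\right) \left(-4\right) + S\right) = \frac{-1 - 7 \cdot 190^{2}}{6 \cdot 190} - - \frac{587}{4} = \frac{1}{6} \cdot \frac{1}{190} \left(-1 - 252700\right) + \left(168 - \frac{85}{4}\right) = \frac{1}{6} \cdot \frac{1}{190} \left(-1 - 252700\right) + \frac{587}{4} = \frac{1}{6} \cdot \frac{1}{190} \left(-252701\right) + \frac{587}{4} = - \frac{252701}{1140} + \frac{587}{4} = - \frac{42703}{570}$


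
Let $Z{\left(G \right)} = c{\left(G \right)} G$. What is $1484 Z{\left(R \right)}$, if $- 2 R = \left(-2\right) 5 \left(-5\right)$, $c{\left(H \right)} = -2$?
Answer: $74200$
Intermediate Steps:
$R = -25$ ($R = - \frac{\left(-2\right) 5 \left(-5\right)}{2} = - \frac{\left(-10\right) \left(-5\right)}{2} = \left(- \frac{1}{2}\right) 50 = -25$)
$Z{\left(G \right)} = - 2 G$
$1484 Z{\left(R \right)} = 1484 \left(\left(-2\right) \left(-25\right)\right) = 1484 \cdot 50 = 74200$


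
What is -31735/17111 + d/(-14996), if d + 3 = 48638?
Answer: -1308091545/256596556 ≈ -5.0979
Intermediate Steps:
d = 48635 (d = -3 + 48638 = 48635)
-31735/17111 + d/(-14996) = -31735/17111 + 48635/(-14996) = -31735*1/17111 + 48635*(-1/14996) = -31735/17111 - 48635/14996 = -1308091545/256596556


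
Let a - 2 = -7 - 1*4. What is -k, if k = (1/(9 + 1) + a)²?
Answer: -7921/100 ≈ -79.210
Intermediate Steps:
a = -9 (a = 2 + (-7 - 1*4) = 2 + (-7 - 4) = 2 - 11 = -9)
k = 7921/100 (k = (1/(9 + 1) - 9)² = (1/10 - 9)² = (⅒ - 9)² = (-89/10)² = 7921/100 ≈ 79.210)
-k = -1*7921/100 = -7921/100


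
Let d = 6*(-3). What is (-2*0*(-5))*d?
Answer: 0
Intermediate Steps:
d = -18
(-2*0*(-5))*d = (-2*0*(-5))*(-18) = (0*(-5))*(-18) = 0*(-18) = 0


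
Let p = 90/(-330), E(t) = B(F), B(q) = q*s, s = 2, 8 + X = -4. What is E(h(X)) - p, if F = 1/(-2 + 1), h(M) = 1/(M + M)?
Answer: -19/11 ≈ -1.7273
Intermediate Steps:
X = -12 (X = -8 - 4 = -12)
h(M) = 1/(2*M)
F = -1 (F = 1/(-1) = -1)
B(q) = 2*q (B(q) = q*2 = 2*q)
E(t) = -2 (E(t) = 2*(-1) = -2)
p = -3/11 (p = 90*(-1/330) = -3/11 ≈ -0.27273)
E(h(X)) - p = -2 - 1*(-3/11) = -2 + 3/11 = -19/11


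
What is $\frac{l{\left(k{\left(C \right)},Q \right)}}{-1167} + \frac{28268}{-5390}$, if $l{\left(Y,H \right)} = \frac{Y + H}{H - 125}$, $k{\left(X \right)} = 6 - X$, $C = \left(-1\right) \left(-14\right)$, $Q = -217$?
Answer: $- \frac{626853739}{119512470} \approx -5.2451$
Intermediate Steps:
$C = 14$
$l{\left(Y,H \right)} = \frac{H + Y}{-125 + H}$
$\frac{l{\left(k{\left(C \right)},Q \right)}}{-1167} + \frac{28268}{-5390} = \frac{\frac{1}{-125 - 217} \left(-217 + \left(6 - 14\right)\right)}{-1167} + \frac{28268}{-5390} = \frac{-217 + \left(6 - 14\right)}{-342} \left(- \frac{1}{1167}\right) + 28268 \left(- \frac{1}{5390}\right) = - \frac{-217 - 8}{342} \left(- \frac{1}{1167}\right) - \frac{14134}{2695} = \left(- \frac{1}{342}\right) \left(-225\right) \left(- \frac{1}{1167}\right) - \frac{14134}{2695} = \frac{25}{38} \left(- \frac{1}{1167}\right) - \frac{14134}{2695} = - \frac{25}{44346} - \frac{14134}{2695} = - \frac{626853739}{119512470}$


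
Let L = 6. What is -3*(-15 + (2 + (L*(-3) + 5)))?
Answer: 78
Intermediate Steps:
-3*(-15 + (2 + (L*(-3) + 5))) = -3*(-15 + (2 + (6*(-3) + 5))) = -3*(-15 + (2 + (-18 + 5))) = -3*(-15 + (2 - 13)) = -3*(-15 - 11) = -3*(-26) = 78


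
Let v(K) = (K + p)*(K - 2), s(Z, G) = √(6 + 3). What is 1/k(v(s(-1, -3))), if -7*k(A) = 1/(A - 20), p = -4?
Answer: 147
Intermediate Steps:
s(Z, G) = 3 (s(Z, G) = √9 = 3)
v(K) = (-4 + K)*(-2 + K) (v(K) = (K - 4)*(K - 2) = (-4 + K)*(-2 + K))
k(A) = -1/(7*(-20 + A)) (k(A) = -1/(7*(A - 20)) = -1/(7*(-20 + A)))
1/k(v(s(-1, -3))) = 1/(-1/(-140 + 7*(8 + 3² - 6*3))) = 1/(-1/(-140 + 7*(8 + 9 - 18))) = 1/(-1/(-140 + 7*(-1))) = 1/(-1/(-140 - 7)) = 1/(-1/(-147)) = 1/(-1*(-1/147)) = 1/(1/147) = 147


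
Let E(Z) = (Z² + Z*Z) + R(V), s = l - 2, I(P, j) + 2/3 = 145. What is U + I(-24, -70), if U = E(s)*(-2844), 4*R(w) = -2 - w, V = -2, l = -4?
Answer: -613871/3 ≈ -2.0462e+5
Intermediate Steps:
I(P, j) = 433/3 (I(P, j) = -⅔ + 145 = 433/3)
s = -6 (s = -4 - 2 = -6)
R(w) = -½ - w/4 (R(w) = (-2 - w)/4 = -½ - w/4)
E(Z) = 2*Z² (E(Z) = (Z² + Z*Z) + (-½ - ¼*(-2)) = (Z² + Z²) + (-½ + ½) = 2*Z² + 0 = 2*Z²)
U = -204768 (U = (2*(-6)²)*(-2844) = (2*36)*(-2844) = 72*(-2844) = -204768)
U + I(-24, -70) = -204768 + 433/3 = -613871/3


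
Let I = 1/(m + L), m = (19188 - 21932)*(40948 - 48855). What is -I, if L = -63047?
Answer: -1/21633761 ≈ -4.6224e-8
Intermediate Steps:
m = 21696808 (m = -2744*(-7907) = 21696808)
I = 1/21633761 (I = 1/(21696808 - 63047) = 1/21633761 ≈ 4.6224e-8)
-I = -1*1/21633761 = -1/21633761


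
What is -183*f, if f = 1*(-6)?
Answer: 1098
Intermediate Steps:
f = -6
-183*f = -183*(-6) = 1098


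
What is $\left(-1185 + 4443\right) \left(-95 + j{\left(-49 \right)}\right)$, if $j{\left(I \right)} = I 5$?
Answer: $-1107720$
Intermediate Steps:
$j{\left(I \right)} = 5 I$
$\left(-1185 + 4443\right) \left(-95 + j{\left(-49 \right)}\right) = \left(-1185 + 4443\right) \left(-95 + 5 \left(-49\right)\right) = 3258 \left(-95 - 245\right) = 3258 \left(-340\right) = -1107720$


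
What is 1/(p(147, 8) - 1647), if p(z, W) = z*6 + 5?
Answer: -1/760 ≈ -0.0013158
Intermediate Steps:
p(z, W) = 5 + 6*z (p(z, W) = 6*z + 5 = 5 + 6*z)
1/(p(147, 8) - 1647) = 1/((5 + 6*147) - 1647) = 1/((5 + 882) - 1647) = 1/(887 - 1647) = 1/(-760) = -1/760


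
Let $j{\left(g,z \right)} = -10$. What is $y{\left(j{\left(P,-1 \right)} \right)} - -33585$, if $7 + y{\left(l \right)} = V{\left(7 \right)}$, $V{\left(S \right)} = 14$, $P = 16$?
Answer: $33592$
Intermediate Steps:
$y{\left(l \right)} = 7$ ($y{\left(l \right)} = -7 + 14 = 7$)
$y{\left(j{\left(P,-1 \right)} \right)} - -33585 = 7 - -33585 = 7 + 33585 = 33592$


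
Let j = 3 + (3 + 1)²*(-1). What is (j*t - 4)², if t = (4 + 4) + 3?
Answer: 21609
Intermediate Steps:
j = -13 (j = 3 + 4²*(-1) = 3 + 16*(-1) = 3 - 16 = -13)
t = 11 (t = 8 + 3 = 11)
(j*t - 4)² = (-13*11 - 4)² = (-143 - 4)² = (-147)² = 21609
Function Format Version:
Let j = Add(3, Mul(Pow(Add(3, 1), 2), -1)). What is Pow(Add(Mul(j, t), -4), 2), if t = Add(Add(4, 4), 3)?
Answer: 21609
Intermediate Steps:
j = -13 (j = Add(3, Mul(Pow(4, 2), -1)) = Add(3, Mul(16, -1)) = Add(3, -16) = -13)
t = 11 (t = Add(8, 3) = 11)
Pow(Add(Mul(j, t), -4), 2) = Pow(Add(Mul(-13, 11), -4), 2) = Pow(Add(-143, -4), 2) = Pow(-147, 2) = 21609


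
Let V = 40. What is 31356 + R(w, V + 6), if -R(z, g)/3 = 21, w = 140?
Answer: 31293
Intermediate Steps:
R(z, g) = -63 (R(z, g) = -3*21 = -63)
31356 + R(w, V + 6) = 31356 - 63 = 31293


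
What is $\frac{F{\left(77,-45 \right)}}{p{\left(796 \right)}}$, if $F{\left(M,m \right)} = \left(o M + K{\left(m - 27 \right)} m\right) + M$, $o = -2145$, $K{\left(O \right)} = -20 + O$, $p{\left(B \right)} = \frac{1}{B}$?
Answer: $-128114608$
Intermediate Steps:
$F{\left(M,m \right)} = - 2144 M + m \left(-47 + m\right)$ ($F{\left(M,m \right)} = \left(- 2145 M + \left(-20 + \left(m - 27\right)\right) m\right) + M = \left(- 2145 M + \left(-20 + \left(-27 + m\right)\right) m\right) + M = \left(- 2145 M + \left(-47 + m\right) m\right) + M = \left(- 2145 M + m \left(-47 + m\right)\right) + M = - 2144 M + m \left(-47 + m\right)$)
$\frac{F{\left(77,-45 \right)}}{p{\left(796 \right)}} = \frac{\left(-2144\right) 77 - 45 \left(-47 - 45\right)}{\frac{1}{796}} = \left(-165088 - -4140\right) \frac{1}{\frac{1}{796}} = \left(-165088 + 4140\right) 796 = \left(-160948\right) 796 = -128114608$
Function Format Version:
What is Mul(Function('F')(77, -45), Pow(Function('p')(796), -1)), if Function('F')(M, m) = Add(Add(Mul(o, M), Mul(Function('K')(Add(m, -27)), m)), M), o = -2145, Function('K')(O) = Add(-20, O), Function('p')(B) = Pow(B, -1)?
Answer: -128114608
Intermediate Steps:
Function('F')(M, m) = Add(Mul(-2144, M), Mul(m, Add(-47, m))) (Function('F')(M, m) = Add(Add(Mul(-2145, M), Mul(Add(-20, Add(m, -27)), m)), M) = Add(Add(Mul(-2145, M), Mul(Add(-20, Add(-27, m)), m)), M) = Add(Add(Mul(-2145, M), Mul(Add(-47, m), m)), M) = Add(Add(Mul(-2145, M), Mul(m, Add(-47, m))), M) = Add(Mul(-2144, M), Mul(m, Add(-47, m))))
Mul(Function('F')(77, -45), Pow(Function('p')(796), -1)) = Mul(Add(Mul(-2144, 77), Mul(-45, Add(-47, -45))), Pow(Pow(796, -1), -1)) = Mul(Add(-165088, Mul(-45, -92)), Pow(Rational(1, 796), -1)) = Mul(Add(-165088, 4140), 796) = Mul(-160948, 796) = -128114608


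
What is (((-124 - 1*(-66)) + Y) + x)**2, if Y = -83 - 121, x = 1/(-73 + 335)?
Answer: 4711861449/68644 ≈ 68642.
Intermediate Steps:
x = 1/262 ≈ 0.0038168
Y = -204
(((-124 - 1*(-66)) + Y) + x)**2 = (((-124 - 1*(-66)) - 204) + 1/262)**2 = (((-124 + 66) - 204) + 1/262)**2 = ((-58 - 204) + 1/262)**2 = (-262 + 1/262)**2 = (-68643/262)**2 = 4711861449/68644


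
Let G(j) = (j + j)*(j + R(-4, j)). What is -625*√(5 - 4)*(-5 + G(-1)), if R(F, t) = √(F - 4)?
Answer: 1875 + 2500*I*√2 ≈ 1875.0 + 3535.5*I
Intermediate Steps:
R(F, t) = √(-4 + F)
G(j) = 2*j*(j + 2*I*√2) (G(j) = (j + j)*(j + √(-4 - 4)) = (2*j)*(j + √(-8)) = (2*j)*(j + 2*I*√2) = 2*j*(j + 2*I*√2))
-625*√(5 - 4)*(-5 + G(-1)) = -625*√(5 - 4)*(-5 + 2*(-1)*(-1 + 2*I*√2)) = -625*√1*(-5 + (2 - 4*I*√2)) = -625*(-3 - 4*I*√2) = 1875 + 2500*I*√2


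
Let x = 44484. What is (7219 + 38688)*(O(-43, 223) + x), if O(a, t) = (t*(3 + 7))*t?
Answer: 24871219018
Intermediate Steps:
O(a, t) = 10*t² (O(a, t) = (t*10)*t = (10*t)*t = 10*t²)
(7219 + 38688)*(O(-43, 223) + x) = (7219 + 38688)*(10*223² + 44484) = 45907*(10*49729 + 44484) = 45907*(497290 + 44484) = 45907*541774 = 24871219018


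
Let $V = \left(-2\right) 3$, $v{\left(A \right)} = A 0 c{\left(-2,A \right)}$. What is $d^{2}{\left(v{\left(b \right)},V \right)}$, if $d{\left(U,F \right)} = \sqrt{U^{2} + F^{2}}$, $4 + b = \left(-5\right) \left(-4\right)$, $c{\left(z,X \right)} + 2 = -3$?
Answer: $36$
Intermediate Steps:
$c{\left(z,X \right)} = -5$ ($c{\left(z,X \right)} = -2 - 3 = -5$)
$b = 16$ ($b = -4 - -20 = -4 + 20 = 16$)
$v{\left(A \right)} = 0$ ($v{\left(A \right)} = A 0 \left(-5\right) = 0 \left(-5\right) = 0$)
$V = -6$
$d{\left(U,F \right)} = \sqrt{F^{2} + U^{2}}$
$d^{2}{\left(v{\left(b \right)},V \right)} = \left(\sqrt{\left(-6\right)^{2} + 0^{2}}\right)^{2} = \left(\sqrt{36 + 0}\right)^{2} = \left(\sqrt{36}\right)^{2} = 6^{2} = 36$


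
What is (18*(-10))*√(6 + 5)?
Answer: -180*√11 ≈ -596.99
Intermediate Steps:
(18*(-10))*√(6 + 5) = -180*√11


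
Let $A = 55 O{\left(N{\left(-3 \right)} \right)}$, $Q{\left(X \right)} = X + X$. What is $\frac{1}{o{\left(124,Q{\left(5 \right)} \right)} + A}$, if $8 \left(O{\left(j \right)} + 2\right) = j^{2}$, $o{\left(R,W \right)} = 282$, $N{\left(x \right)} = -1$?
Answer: $\frac{8}{1431} \approx 0.0055905$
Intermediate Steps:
$Q{\left(X \right)} = 2 X$
$O{\left(j \right)} = -2 + \frac{j^{2}}{8}$
$A = - \frac{825}{8}$ ($A = 55 \left(-2 + \frac{\left(-1\right)^{2}}{8}\right) = 55 \left(-2 + \frac{1}{8} \cdot 1\right) = 55 \left(-2 + \frac{1}{8}\right) = 55 \left(- \frac{15}{8}\right) = - \frac{825}{8} \approx -103.13$)
$\frac{1}{o{\left(124,Q{\left(5 \right)} \right)} + A} = \frac{1}{282 - \frac{825}{8}} = \frac{1}{\frac{1431}{8}} = \frac{8}{1431}$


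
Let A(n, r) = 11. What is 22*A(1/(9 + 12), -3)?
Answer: 242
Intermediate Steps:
22*A(1/(9 + 12), -3) = 22*11 = 242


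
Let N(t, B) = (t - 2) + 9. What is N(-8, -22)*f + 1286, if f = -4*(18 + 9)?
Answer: 1394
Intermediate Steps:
f = -108 (f = -4*27 = -108)
N(t, B) = 7 + t (N(t, B) = (-2 + t) + 9 = 7 + t)
N(-8, -22)*f + 1286 = (7 - 8)*(-108) + 1286 = -1*(-108) + 1286 = 108 + 1286 = 1394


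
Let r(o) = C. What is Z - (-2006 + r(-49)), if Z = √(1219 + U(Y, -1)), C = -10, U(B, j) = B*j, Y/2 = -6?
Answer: 2016 + √1231 ≈ 2051.1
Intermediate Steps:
Y = -12 (Y = 2*(-6) = -12)
r(o) = -10
Z = √1231 (Z = √(1219 - 12*(-1)) = √(1219 + 12) = √1231 ≈ 35.086)
Z - (-2006 + r(-49)) = √1231 - (-2006 - 10) = √1231 - 1*(-2016) = √1231 + 2016 = 2016 + √1231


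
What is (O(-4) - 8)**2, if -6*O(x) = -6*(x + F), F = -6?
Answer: 324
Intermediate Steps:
O(x) = -6 + x (O(x) = -(-1)*(x - 6) = -(-1)*(-6 + x) = -(36 - 6*x)/6 = -6 + x)
(O(-4) - 8)**2 = ((-6 - 4) - 8)**2 = (-10 - 8)**2 = (-18)**2 = 324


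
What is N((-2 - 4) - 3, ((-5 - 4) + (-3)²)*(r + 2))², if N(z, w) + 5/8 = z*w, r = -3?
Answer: 25/64 ≈ 0.39063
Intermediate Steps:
N(z, w) = -5/8 + w*z (N(z, w) = -5/8 + z*w = -5/8 + w*z)
N((-2 - 4) - 3, ((-5 - 4) + (-3)²)*(r + 2))² = (-5/8 + (((-5 - 4) + (-3)²)*(-3 + 2))*((-2 - 4) - 3))² = (-5/8 + ((-9 + 9)*(-1))*(-6 - 3))² = (-5/8 + (0*(-1))*(-9))² = (-5/8 + 0*(-9))² = (-5/8 + 0)² = (-5/8)² = 25/64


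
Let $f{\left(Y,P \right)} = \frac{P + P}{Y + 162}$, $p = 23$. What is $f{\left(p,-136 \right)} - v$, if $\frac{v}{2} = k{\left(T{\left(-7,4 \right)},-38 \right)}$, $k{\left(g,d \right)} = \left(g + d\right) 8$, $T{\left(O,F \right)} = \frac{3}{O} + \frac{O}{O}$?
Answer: $\frac{773616}{1295} \approx 597.39$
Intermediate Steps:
$f{\left(Y,P \right)} = \frac{2 P}{162 + Y}$
$T{\left(O,F \right)} = 1 + \frac{3}{O}$ ($T{\left(O,F \right)} = \frac{3}{O} + 1 = 1 + \frac{3}{O}$)
$k{\left(g,d \right)} = 8 d + 8 g$ ($k{\left(g,d \right)} = \left(d + g\right) 8 = 8 d + 8 g$)
$v = - \frac{4192}{7}$ ($v = 2 \left(8 \left(-38\right) + 8 \frac{3 - 7}{-7}\right) = 2 \left(-304 + 8 \left(\left(- \frac{1}{7}\right) \left(-4\right)\right)\right) = 2 \left(-304 + 8 \cdot \frac{4}{7}\right) = 2 \left(-304 + \frac{32}{7}\right) = 2 \left(- \frac{2096}{7}\right) = - \frac{4192}{7} \approx -598.86$)
$f{\left(p,-136 \right)} - v = 2 \left(-136\right) \frac{1}{162 + 23} - - \frac{4192}{7} = 2 \left(-136\right) \frac{1}{185} + \frac{4192}{7} = - \frac{272}{185} + \frac{4192}{7} = \frac{773616}{1295}$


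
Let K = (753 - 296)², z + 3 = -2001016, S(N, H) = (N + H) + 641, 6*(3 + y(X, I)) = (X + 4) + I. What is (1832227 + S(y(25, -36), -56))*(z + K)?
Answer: -3284703214665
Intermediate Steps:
y(X, I) = -7/3 + I/6 + X/6 (y(X, I) = -3 + ((X + 4) + I)/6 = -3 + ((4 + X) + I)/6 = -3 + (4 + I + X)/6 = -3 + (⅔ + I/6 + X/6) = -7/3 + I/6 + X/6)
S(N, H) = 641 + H + N (S(N, H) = (H + N) + 641 = 641 + H + N)
z = -2001019 (z = -3 - 2001016 = -2001019)
K = 208849 (K = 457² = 208849)
(1832227 + S(y(25, -36), -56))*(z + K) = (1832227 + (641 - 56 + (-7/3 + (⅙)*(-36) + (⅙)*25)))*(-2001019 + 208849) = (1832227 + (641 - 56 + (-7/3 - 6 + 25/6)))*(-1792170) = (1832227 + (641 - 56 - 25/6))*(-1792170) = (1832227 + 3485/6)*(-1792170) = (10996847/6)*(-1792170) = -3284703214665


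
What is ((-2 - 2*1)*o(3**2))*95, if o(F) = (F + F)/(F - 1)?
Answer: -855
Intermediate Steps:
o(F) = 2*F/(-1 + F) (o(F) = (2*F)/(-1 + F) = 2*F/(-1 + F))
((-2 - 2*1)*o(3**2))*95 = ((-2 - 2*1)*(2*3**2/(-1 + 3**2)))*95 = ((-2 - 2)*(2*9/(-1 + 9)))*95 = -8*9/8*95 = -4*9/4*95 = -9*95 = -855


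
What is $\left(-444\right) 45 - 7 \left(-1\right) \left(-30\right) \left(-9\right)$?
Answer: $-18090$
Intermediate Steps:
$\left(-444\right) 45 - 7 \left(-1\right) \left(-30\right) \left(-9\right) = -19980 - \left(-7\right) \left(-30\right) \left(-9\right) = -19980 - 210 \left(-9\right) = -19980 - -1890 = -19980 + 1890 = -18090$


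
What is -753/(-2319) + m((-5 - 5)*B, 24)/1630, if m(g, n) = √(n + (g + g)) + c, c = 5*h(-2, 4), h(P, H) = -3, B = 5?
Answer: 79507/251998 + I*√19/815 ≈ 0.31551 + 0.0053483*I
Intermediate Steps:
c = -15 (c = 5*(-3) = -15)
m(g, n) = -15 + √(n + 2*g) (m(g, n) = √(n + (g + g)) - 15 = √(n + 2*g) - 15 = -15 + √(n + 2*g))
-753/(-2319) + m((-5 - 5)*B, 24)/1630 = -753/(-2319) + (-15 + √(24 + 2*((-5 - 5)*5)))/1630 = -753*(-1/2319) + (-15 + √(24 + 2*(-10*5)))*(1/1630) = 251/773 + (-15 + √(24 + 2*(-50)))*(1/1630) = 251/773 + (-15 + √(24 - 100))*(1/1630) = 251/773 + (-15 + √(-76))*(1/1630) = 251/773 + (-15 + 2*I*√19)*(1/1630) = 251/773 + (-3/326 + I*√19/815) = 79507/251998 + I*√19/815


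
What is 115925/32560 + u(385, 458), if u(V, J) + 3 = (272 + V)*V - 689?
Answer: 1642694721/6512 ≈ 2.5226e+5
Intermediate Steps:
u(V, J) = -692 + V*(272 + V) (u(V, J) = -3 + ((272 + V)*V - 689) = -3 + (V*(272 + V) - 689) = -3 + (-689 + V*(272 + V)) = -692 + V*(272 + V))
115925/32560 + u(385, 458) = 115925/32560 + (-692 + 385² + 272*385) = 115925*(1/32560) + (-692 + 148225 + 104720) = 23185/6512 + 252253 = 1642694721/6512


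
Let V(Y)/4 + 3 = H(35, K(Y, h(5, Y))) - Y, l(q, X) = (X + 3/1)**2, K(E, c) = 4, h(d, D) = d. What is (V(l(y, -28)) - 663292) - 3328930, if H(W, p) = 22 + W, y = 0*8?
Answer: -3994506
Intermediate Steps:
y = 0
l(q, X) = (3 + X)**2 (l(q, X) = (X + 3*1)**2 = (X + 3)**2 = (3 + X)**2)
V(Y) = 216 - 4*Y (V(Y) = -12 + 4*((22 + 35) - Y) = -12 + 4*(57 - Y) = -12 + (228 - 4*Y) = 216 - 4*Y)
(V(l(y, -28)) - 663292) - 3328930 = ((216 - 4*(3 - 28)**2) - 663292) - 3328930 = ((216 - 4*(-25)**2) - 663292) - 3328930 = ((216 - 4*625) - 663292) - 3328930 = ((216 - 2500) - 663292) - 3328930 = (-2284 - 663292) - 3328930 = -665576 - 3328930 = -3994506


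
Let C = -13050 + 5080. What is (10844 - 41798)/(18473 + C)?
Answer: -10318/3501 ≈ -2.9472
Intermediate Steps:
C = -7970
(10844 - 41798)/(18473 + C) = (10844 - 41798)/(18473 - 7970) = -30954/10503 = -30954*1/10503 = -10318/3501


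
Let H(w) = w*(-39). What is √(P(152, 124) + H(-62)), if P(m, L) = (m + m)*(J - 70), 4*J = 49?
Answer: 87*I*√2 ≈ 123.04*I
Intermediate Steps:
J = 49/4 (J = (¼)*49 = 49/4 ≈ 12.250)
H(w) = -39*w
P(m, L) = -231*m/2 (P(m, L) = (m + m)*(49/4 - 70) = (2*m)*(-231/4) = -231*m/2)
√(P(152, 124) + H(-62)) = √(-231/2*152 - 39*(-62)) = √(-17556 + 2418) = √(-15138) = 87*I*√2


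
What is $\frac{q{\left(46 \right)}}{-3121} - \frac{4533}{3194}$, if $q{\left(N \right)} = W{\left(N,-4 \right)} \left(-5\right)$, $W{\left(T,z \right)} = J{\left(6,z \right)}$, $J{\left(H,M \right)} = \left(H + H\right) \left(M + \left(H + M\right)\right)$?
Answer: $- \frac{14530773}{9968474} \approx -1.4577$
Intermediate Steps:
$J{\left(H,M \right)} = 2 H \left(H + 2 M\right)$
$W{\left(T,z \right)} = 72 + 24 z$ ($W{\left(T,z \right)} = 2 \cdot 6 \left(6 + 2 z\right) = 72 + 24 z$)
$q{\left(N \right)} = 120$ ($q{\left(N \right)} = \left(72 + 24 \left(-4\right)\right) \left(-5\right) = \left(72 - 96\right) \left(-5\right) = \left(-24\right) \left(-5\right) = 120$)
$\frac{q{\left(46 \right)}}{-3121} - \frac{4533}{3194} = \frac{120}{-3121} - \frac{4533}{3194} = 120 \left(- \frac{1}{3121}\right) - \frac{4533}{3194} = - \frac{120}{3121} - \frac{4533}{3194} = - \frac{14530773}{9968474}$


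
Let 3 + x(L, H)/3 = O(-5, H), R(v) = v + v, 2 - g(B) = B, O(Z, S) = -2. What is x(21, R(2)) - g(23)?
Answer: 6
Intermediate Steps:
g(B) = 2 - B
R(v) = 2*v
x(L, H) = -15 (x(L, H) = -9 + 3*(-2) = -9 - 6 = -15)
x(21, R(2)) - g(23) = -15 - (2 - 1*23) = -15 - (2 - 23) = -15 - 1*(-21) = -15 + 21 = 6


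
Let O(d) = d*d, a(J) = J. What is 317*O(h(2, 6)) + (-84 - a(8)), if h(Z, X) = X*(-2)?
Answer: 45556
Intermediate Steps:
h(Z, X) = -2*X
O(d) = d²
317*O(h(2, 6)) + (-84 - a(8)) = 317*(-2*6)² + (-84 - 1*8) = 317*(-12)² + (-84 - 8) = 317*144 - 92 = 45648 - 92 = 45556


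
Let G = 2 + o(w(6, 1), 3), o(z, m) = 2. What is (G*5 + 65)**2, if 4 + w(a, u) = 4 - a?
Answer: 7225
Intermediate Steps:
w(a, u) = -a (w(a, u) = -4 + (4 - a) = -a)
G = 4 (G = 2 + 2 = 4)
(G*5 + 65)**2 = (4*5 + 65)**2 = (20 + 65)**2 = 85**2 = 7225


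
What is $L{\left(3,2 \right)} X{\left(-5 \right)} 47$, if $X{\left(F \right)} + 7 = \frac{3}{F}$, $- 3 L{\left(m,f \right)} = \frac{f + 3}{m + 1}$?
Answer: $\frac{893}{6} \approx 148.83$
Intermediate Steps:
$L{\left(m,f \right)} = - \frac{3 + f}{3 \left(1 + m\right)}$ ($L{\left(m,f \right)} = - \frac{\left(f + 3\right) \frac{1}{m + 1}}{3} = - \frac{\left(3 + f\right) \frac{1}{1 + m}}{3} = - \frac{\frac{1}{1 + m} \left(3 + f\right)}{3} = - \frac{3 + f}{3 \left(1 + m\right)}$)
$X{\left(F \right)} = -7 + \frac{3}{F}$
$L{\left(3,2 \right)} X{\left(-5 \right)} 47 = \frac{-3 - 2}{3 \left(1 + 3\right)} \left(-7 + \frac{3}{-5}\right) 47 = \frac{-3 - 2}{3 \cdot 4} \left(-7 + 3 \left(- \frac{1}{5}\right)\right) 47 = \frac{1}{3} \cdot \frac{1}{4} \left(-5\right) \left(-7 - \frac{3}{5}\right) 47 = \left(- \frac{5}{12}\right) \left(- \frac{38}{5}\right) 47 = \frac{19}{6} \cdot 47 = \frac{893}{6}$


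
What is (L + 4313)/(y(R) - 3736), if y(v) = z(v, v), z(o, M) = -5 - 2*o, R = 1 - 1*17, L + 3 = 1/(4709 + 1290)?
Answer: -25855691/22250291 ≈ -1.1620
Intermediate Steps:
L = -17996/5999 (L = -3 + 1/(4709 + 1290) = -3 + 1/5999 = -17996/5999 ≈ -2.9998)
R = -16 (R = 1 - 17 = -16)
y(v) = -5 - 2*v
(L + 4313)/(y(R) - 3736) = (-17996/5999 + 4313)/((-5 - 2*(-16)) - 3736) = 25855691/(5999*((-5 + 32) - 3736)) = 25855691/(5999*(27 - 3736)) = (25855691/5999)/(-3709) = (25855691/5999)*(-1/3709) = -25855691/22250291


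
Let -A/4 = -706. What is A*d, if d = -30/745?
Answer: -16944/149 ≈ -113.72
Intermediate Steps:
A = 2824 (A = -4*(-706) = 2824)
d = -6/149 (d = -30*1/745 = -6/149 ≈ -0.040268)
A*d = 2824*(-6/149) = -16944/149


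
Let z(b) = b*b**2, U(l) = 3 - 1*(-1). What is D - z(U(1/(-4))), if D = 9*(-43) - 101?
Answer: -552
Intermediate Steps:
U(l) = 4 (U(l) = 3 + 1 = 4)
z(b) = b**3
D = -488 (D = -387 - 101 = -488)
D - z(U(1/(-4))) = -488 - 1*4**3 = -488 - 1*64 = -488 - 64 = -552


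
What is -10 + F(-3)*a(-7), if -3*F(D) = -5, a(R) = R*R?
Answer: 215/3 ≈ 71.667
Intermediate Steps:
a(R) = R**2
F(D) = 5/3 (F(D) = -1/3*(-5) = 5/3)
-10 + F(-3)*a(-7) = -10 + (5/3)*(-7)**2 = -10 + (5/3)*49 = -10 + 245/3 = 215/3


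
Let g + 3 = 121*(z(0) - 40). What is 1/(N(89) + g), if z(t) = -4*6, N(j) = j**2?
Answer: 1/174 ≈ 0.0057471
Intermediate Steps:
z(t) = -24
g = -7747 (g = -3 + 121*(-24 - 40) = -3 + 121*(-64) = -3 - 7744 = -7747)
1/(N(89) + g) = 1/(89**2 - 7747) = 1/(7921 - 7747) = 1/174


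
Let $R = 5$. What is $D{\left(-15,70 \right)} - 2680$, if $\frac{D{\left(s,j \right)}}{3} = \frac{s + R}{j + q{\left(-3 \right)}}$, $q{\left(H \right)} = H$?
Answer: $- \frac{179590}{67} \approx -2680.4$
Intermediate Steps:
$D{\left(s,j \right)} = \frac{3 \left(5 + s\right)}{-3 + j}$ ($D{\left(s,j \right)} = 3 \frac{s + 5}{j - 3} = 3 \frac{5 + s}{-3 + j} = \frac{3 \left(5 + s\right)}{-3 + j}$)
$D{\left(-15,70 \right)} - 2680 = \frac{3 \left(5 - 15\right)}{-3 + 70} - 2680 = 3 \cdot \frac{1}{67} \left(-10\right) - 2680 = - \frac{30}{67} - 2680 = - \frac{179590}{67}$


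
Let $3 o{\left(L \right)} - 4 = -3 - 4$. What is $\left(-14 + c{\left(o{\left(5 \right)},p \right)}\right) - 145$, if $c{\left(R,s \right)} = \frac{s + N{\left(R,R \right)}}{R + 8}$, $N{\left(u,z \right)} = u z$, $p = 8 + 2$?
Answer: $- \frac{1102}{7} \approx -157.43$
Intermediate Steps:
$p = 10$
$o{\left(L \right)} = -1$ ($o{\left(L \right)} = \frac{4}{3} + \frac{-3 - 4}{3} = \frac{4}{3} + \frac{1}{3} \left(-7\right) = \frac{4}{3} - \frac{7}{3} = -1$)
$c{\left(R,s \right)} = \frac{s + R^{2}}{8 + R}$ ($c{\left(R,s \right)} = \frac{s + R R}{R + 8} = \frac{s + R^{2}}{8 + R}$)
$\left(-14 + c{\left(o{\left(5 \right)},p \right)}\right) - 145 = \left(-14 + \frac{10 + \left(-1\right)^{2}}{8 - 1}\right) - 145 = \left(-14 + \frac{10 + 1}{7}\right) - 145 = \left(-14 + \frac{1}{7} \cdot 11\right) - 145 = \left(-14 + \frac{11}{7}\right) - 145 = - \frac{87}{7} - 145 = - \frac{1102}{7}$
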